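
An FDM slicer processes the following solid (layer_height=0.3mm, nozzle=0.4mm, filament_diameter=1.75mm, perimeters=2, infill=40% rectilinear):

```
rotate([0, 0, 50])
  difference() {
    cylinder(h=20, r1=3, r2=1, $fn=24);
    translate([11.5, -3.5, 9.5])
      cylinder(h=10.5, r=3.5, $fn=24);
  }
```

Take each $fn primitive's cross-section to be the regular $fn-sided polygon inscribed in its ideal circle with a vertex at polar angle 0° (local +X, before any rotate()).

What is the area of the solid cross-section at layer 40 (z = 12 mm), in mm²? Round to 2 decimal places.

10.06 mm²

At z = 12 mm: the cone (r1=3→r2=1) has section circumradius 1.800 here — a regular 24-gon (area = (24/2)·1.800²·sin(360°/24) = 10.06 mm²); the r=3.5 cylinder at (11.5, -3.5) contributes a regular 24-gon of circumradius 3.5 (area = (24/2)·3.500²·sin(360°/24) = 38.05 mm²); Subtracting the remaining from the first: starting from the cone (10.06 mm²), the r=3.5 cylinder at (11.5, -3.5) misses the remaining region (no effect) — area = 10.06 mm²; (whole slice rotated 50° about Z — lengths, areas and connectivity unchanged). Overall, the cross-section is a single solid region. Net area = 10.06 mm².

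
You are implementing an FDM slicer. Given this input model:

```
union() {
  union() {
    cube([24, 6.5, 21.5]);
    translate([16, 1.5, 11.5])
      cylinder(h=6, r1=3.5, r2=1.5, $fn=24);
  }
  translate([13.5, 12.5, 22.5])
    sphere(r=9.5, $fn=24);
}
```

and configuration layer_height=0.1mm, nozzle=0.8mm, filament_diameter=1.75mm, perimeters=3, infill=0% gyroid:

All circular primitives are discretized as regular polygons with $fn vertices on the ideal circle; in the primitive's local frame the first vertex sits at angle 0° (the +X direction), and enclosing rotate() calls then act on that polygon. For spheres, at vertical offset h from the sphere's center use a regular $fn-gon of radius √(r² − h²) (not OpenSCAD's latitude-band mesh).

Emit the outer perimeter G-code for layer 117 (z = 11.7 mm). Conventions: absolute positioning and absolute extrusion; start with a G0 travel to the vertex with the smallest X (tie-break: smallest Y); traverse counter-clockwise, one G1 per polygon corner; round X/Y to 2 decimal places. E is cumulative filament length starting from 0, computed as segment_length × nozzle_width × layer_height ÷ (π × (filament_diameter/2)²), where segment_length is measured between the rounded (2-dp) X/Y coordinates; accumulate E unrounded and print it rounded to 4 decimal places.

G0 X0.00 Y0.00 Z11.70
G1 X12.94 Y0.00 E0.4304
G1 X13.03 Y-0.22 E0.4383
G1 X13.57 Y-0.93 E0.4680
G1 X14.28 Y-1.47 E0.4976
G1 X15.11 Y-1.82 E0.5276
G1 X16.00 Y-1.93 E0.5574
G1 X16.89 Y-1.82 E0.5872
G1 X17.72 Y-1.47 E0.6172
G1 X18.43 Y-0.93 E0.6469
G1 X18.97 Y-0.22 E0.6765
G1 X19.06 Y0.00 E0.6844
G1 X24.00 Y0.00 E0.8488
G1 X24.00 Y6.50 E1.0649
G1 X0.00 Y6.50 E1.8632
G1 X0.00 Y0.00 E2.0794

At z = 11.7 mm: the 24×6.5 cube contributes its full rectangle; the cone at (16, 1.5) (r1=3.5→r2=1.5) has section circumradius 3.433 here — a regular 24-gon; Merging all regions: the regions partially overlap (shared area 28.20 mm²), so overlapping operands fuse into one piece — 1 connected region; the sphere at (13.5, 12.5) is not intersected at this z (|z−center|=10.800 > r=9.5); Taking the union: only the result so far is present, so the union is just that shape — 1 connected region. The outline is a single polygon with 15 vertices. Extrusion per mm of travel: 0.8 × 0.1 / (π × 0.875²) = 0.033260. Accumulating E over each segment gives final E = 2.0794.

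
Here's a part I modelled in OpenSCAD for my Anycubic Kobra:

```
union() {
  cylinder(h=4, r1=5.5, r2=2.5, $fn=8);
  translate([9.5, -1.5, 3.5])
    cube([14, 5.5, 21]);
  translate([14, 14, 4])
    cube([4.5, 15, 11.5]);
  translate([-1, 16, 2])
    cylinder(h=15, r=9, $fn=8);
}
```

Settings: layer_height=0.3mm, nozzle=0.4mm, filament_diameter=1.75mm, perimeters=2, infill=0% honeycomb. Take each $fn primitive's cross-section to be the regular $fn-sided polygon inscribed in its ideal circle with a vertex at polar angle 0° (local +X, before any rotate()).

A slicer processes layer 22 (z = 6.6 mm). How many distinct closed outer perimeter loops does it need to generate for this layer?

At z = 6.6 mm: the cone is absent (z outside [0, 4]); the 14×5.5 cube at (9.5, -1.5) contributes its full rectangle; the cube at (14, 14) is present — its section is the full 4.5×15 rectangle; the cylinder at (-1, 16): section is a regular 8-gon, circumradius r=9; Taking the union: the 3 present regions are separate (no shared area or edge), so areas and boundary lengths simply add and each stays a separate island — 3 connected regions. The result has 3 disconnected regions.

3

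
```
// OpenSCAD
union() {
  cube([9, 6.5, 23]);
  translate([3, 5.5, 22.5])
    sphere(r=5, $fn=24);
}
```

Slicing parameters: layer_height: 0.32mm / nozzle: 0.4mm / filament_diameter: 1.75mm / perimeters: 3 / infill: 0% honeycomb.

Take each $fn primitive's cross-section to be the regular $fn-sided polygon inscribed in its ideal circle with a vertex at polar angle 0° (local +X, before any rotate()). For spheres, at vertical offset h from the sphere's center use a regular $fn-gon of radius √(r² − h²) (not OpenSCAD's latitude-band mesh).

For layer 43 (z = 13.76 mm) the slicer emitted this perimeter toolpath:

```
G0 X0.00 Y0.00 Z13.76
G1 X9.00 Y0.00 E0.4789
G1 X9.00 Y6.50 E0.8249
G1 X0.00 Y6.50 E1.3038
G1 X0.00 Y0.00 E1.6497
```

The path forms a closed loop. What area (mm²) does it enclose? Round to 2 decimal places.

58.50 mm²

Apply the shoelace formula to the sequence of (X, Y) vertices; enclosed area = 58.50 mm².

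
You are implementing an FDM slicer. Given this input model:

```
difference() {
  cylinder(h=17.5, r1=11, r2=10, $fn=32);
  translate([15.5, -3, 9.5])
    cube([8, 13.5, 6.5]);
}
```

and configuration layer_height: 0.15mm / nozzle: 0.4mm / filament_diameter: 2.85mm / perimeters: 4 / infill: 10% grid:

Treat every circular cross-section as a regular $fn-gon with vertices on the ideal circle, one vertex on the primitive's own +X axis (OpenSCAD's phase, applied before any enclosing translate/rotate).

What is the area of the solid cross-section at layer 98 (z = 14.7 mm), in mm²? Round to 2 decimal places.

At z = 14.7 mm: the cone: at t=0.840 of its height the radius interpolates to r₁+(r₂−r₁)t = 10.160, giving a regular 32-gon of that circumradius (area = (32/2)·10.160²·sin(360°/32) = 322.21 mm²); the 8×13.5 cube at (15.5, -3) contributes its full rectangle (area 108.00 mm²); After the difference (first − rest): starting from the cone (322.21 mm²), the 8×13.5 cube at (15.5, -3) misses the remaining region (no effect) — area = 322.21 mm². Overall, the cross-section is a single solid region. Net area = 322.21 mm².

322.21 mm²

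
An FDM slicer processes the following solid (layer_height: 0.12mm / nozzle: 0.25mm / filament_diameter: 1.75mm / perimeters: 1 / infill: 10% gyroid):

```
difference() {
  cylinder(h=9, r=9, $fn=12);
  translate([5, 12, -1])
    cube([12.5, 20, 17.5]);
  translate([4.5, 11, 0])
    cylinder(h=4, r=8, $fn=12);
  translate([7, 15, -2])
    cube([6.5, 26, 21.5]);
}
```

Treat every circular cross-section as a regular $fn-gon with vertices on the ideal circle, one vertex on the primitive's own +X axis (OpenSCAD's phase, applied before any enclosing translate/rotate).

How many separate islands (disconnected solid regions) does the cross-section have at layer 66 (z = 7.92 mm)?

At z = 7.92 mm: the r=9 cylinder gives a regular 12-gon of circumradius 9 (constant along its height); the cube at (5, 12) is present — its section is the full 12.5×20 rectangle; the cylinder at (4.5, 11) is absent (z outside [0, 4]); the cube at (7, 15) (footprint 6.5×26) is included at this height; Subtracting the remaining from the first: starting from the r=9 cylinder, the 12.5×20 cube at (5, 12) misses the remaining region (no effect); the 6.5×26 cube at (7, 15) misses the remaining region (no effect) — 1 connected region. Overall, the cross-section is a single solid region. Island count = 1.

1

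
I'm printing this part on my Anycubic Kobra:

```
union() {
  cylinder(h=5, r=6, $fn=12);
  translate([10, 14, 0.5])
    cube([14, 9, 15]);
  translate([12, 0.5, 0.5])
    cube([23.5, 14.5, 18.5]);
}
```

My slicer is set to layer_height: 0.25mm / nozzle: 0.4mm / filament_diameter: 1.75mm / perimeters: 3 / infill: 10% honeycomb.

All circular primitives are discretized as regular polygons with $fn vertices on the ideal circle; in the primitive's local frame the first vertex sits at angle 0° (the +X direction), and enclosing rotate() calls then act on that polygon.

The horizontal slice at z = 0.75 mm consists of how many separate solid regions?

2

At z = 0.75 mm: the cylinder: section is a regular 12-gon, circumradius r=6; the cube at (10, 14) is present — its section is the full 14×9 rectangle; the cube at (12, 0.5) is present — its section is the full 23.5×14.5 rectangle; Combining (union): the regions partially overlap (shared area 12.00 mm²), so overlapping operands fuse into one piece — 2 connected regions. The result has 2 disconnected regions.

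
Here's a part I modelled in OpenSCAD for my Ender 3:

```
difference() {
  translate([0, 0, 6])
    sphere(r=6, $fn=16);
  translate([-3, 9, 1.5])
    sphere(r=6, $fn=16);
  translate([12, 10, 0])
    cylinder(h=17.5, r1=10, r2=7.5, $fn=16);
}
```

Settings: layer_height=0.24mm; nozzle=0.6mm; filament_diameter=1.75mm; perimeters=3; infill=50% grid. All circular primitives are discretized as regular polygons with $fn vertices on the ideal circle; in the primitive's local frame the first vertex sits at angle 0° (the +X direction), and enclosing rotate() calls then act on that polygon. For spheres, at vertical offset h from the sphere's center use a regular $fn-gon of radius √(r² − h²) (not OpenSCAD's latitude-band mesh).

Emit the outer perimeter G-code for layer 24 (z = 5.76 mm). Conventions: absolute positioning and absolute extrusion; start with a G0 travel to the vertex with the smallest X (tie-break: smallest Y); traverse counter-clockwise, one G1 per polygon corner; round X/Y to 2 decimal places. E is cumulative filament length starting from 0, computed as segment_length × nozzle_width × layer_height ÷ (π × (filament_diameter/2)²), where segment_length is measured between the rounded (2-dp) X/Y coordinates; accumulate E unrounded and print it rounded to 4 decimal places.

G0 X-6.00 Y0.00 Z5.76
G1 X-5.54 Y-2.29 E0.1398
G1 X-4.24 Y-4.24 E0.2801
G1 X-2.29 Y-5.54 E0.4205
G1 X0.00 Y-6.00 E0.5603
G1 X2.29 Y-5.54 E0.7001
G1 X4.24 Y-4.24 E0.8404
G1 X5.54 Y-2.29 E0.9807
G1 X6.00 Y0.00 E1.1206
G1 X5.54 Y2.29 E1.2604
G1 X4.24 Y4.24 E1.4007
G1 X2.29 Y5.54 E1.5410
G1 X0.00 Y6.00 E1.6809
G1 X-0.05 Y5.98 E1.6841
G1 X-1.38 Y5.10 E1.7796
G1 X-3.00 Y4.77 E1.8785
G1 X-3.34 Y4.84 E1.8993
G1 X-4.24 Y4.24 E1.9641
G1 X-5.54 Y2.29 E2.1044
G1 X-6.00 Y0.00 E2.2442

At z = 5.76 mm: the r=6 sphere slices to a regular 16-gon of circumradius 5.995 (√(r²−h²) with h=0.24 from center); the r=6 sphere at (-3, 9) slices to a regular 16-gon of circumradius 4.225 (√(r²−h²) with h=4.26 from center); the cone at (12, 10) (r1=10→r2=7.5) has section circumradius 9.177 here — a regular 16-gon; After the difference (first − rest): starting from the r=6 sphere, the r=6 sphere at (-3, 9) partially overlaps it — only the 1.36 mm² overlap (of its 54.65 mm²) is removed, clipping the outline; the cone at (12, 10) misses the remaining region (no effect) — 1 connected region. The outline is a single polygon with 19 vertices. Extrusion per mm of travel: 0.6 × 0.24 / (π × 0.875²) = 0.059868. Accumulating E over each segment gives final E = 2.2442.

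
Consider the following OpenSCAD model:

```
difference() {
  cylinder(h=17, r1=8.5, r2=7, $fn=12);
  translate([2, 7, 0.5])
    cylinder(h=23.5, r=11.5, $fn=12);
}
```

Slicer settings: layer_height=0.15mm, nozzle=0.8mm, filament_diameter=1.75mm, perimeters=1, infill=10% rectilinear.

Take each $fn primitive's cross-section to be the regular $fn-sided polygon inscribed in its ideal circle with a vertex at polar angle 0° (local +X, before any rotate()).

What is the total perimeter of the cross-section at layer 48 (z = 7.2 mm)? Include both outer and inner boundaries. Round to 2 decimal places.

At z = 7.2 mm: the cone: at t=0.424 of its height the radius interpolates to r₁+(r₂−r₁)t = 7.865, giving a regular 12-gon of that circumradius (perimeter = 2·12·7.865·sin(180°/12) = 48.85 mm); the r=11.5 cylinder at (2, 7) contributes a regular 12-gon of circumradius 11.5 (perimeter = 2·12·11.500·sin(180°/12) = 71.43 mm); Taking the first minus the rest: starting from the cone, the r=11.5 cylinder at (2, 7) partially overlaps it — only the 138.62 mm² overlap (of its 396.75 mm²) is removed, clipping the outline — boundary = 38.73 mm. Overall, the cross-section is a single solid region. Total boundary length (outer) = 38.73 mm.

38.73 mm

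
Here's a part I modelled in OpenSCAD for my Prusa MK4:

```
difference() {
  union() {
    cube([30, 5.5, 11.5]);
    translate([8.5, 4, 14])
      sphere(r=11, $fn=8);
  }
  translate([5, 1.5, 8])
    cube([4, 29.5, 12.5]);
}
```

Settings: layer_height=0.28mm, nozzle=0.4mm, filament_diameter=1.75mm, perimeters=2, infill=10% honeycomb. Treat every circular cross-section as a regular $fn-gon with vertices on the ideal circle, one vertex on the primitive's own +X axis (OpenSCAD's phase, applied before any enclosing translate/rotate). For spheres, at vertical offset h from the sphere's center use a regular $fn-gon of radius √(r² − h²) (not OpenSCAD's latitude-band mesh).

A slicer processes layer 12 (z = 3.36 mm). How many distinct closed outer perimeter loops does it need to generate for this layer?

1

At z = 3.36 mm: the cube (footprint 30×5.5) is included at this height; the sphere at (8.5, 4): section is a regular 8-gon, circumradius = √(r²−h²) = √(11²−10.64²) = 2.791; Combining (union): the regions partially overlap (shared area 18.46 mm²), so overlapping operands fuse into one piece — 1 connected region; the cube at (5, 1.5) is absent (z outside [8, 20.5]); After the difference (first − rest): none of the subtracted shapes is present at this height, so the result so far is unchanged — 1 connected region. The result has 1 disconnected region.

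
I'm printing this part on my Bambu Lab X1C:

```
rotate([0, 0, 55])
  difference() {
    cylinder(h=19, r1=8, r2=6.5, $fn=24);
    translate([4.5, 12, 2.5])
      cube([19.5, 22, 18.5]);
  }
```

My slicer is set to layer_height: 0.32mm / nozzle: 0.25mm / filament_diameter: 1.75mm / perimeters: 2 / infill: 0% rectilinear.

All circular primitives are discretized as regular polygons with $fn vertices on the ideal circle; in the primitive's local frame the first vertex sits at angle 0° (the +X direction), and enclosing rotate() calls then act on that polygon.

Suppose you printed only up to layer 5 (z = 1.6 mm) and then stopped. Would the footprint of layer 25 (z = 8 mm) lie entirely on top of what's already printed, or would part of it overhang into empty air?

Compare the two slices. At z = 1.6: the cone (r1=8→r2=6.5) has section circumradius 7.874 here — a regular 24-gon (area = (24/2)·7.874²·sin(360°/24) = 192.55 mm²); the cube at (4.5, 12) does not reach this height (z outside [2.5, 21]); After the difference (first − rest): none of the subtracted shapes is present at this height, so the cone is unchanged — area = 192.55 mm²; (whole slice rotated 55° about Z — lengths, areas and connectivity unchanged). At z = 8: the cone: at t=0.421 of its height the radius interpolates to r₁+(r₂−r₁)t = 7.368, giving a regular 24-gon of that circumradius (area = (24/2)·7.368²·sin(360°/24) = 168.63 mm²); the cube at (4.5, 12) (footprint 19.5×22) is included at this height (area 429.00 mm²); Taking the first minus the rest: starting from the cone (168.63 mm²), the 19.5×22 cube at (4.5, 12) misses the remaining region (no effect) — area = 168.63 mm²; (whole slice rotated 55° about Z — lengths, areas and connectivity unchanged). Checking containment: the cross-section at z = 8 is a subset of the cross-section at z = 1.6.

entirely on top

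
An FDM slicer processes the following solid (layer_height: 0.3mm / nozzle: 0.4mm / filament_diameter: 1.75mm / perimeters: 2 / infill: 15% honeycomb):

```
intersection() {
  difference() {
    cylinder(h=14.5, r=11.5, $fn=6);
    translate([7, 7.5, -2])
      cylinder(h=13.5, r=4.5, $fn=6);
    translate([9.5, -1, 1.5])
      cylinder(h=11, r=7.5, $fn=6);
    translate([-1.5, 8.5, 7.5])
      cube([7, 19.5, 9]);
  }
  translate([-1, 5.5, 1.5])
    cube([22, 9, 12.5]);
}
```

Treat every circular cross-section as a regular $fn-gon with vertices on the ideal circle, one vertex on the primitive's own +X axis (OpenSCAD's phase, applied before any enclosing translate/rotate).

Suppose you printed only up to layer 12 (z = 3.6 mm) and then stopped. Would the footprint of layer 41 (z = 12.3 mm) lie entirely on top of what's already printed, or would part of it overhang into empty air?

Compare the two slices. At z = 3.6: the cylinder: section is a regular 6-gon, circumradius r=11.5 (area = (6/2)·11.500²·sin(360°/6) = 343.60 mm²); the r=4.5 cylinder at (7, 7.5) gives a regular 6-gon of circumradius 4.5 (constant along its height) (area = (6/2)·4.500²·sin(360°/6) = 52.61 mm²); the r=7.5 cylinder at (9.5, -1) gives a regular 6-gon of circumradius 7.5 (constant along its height) (area = (6/2)·7.500²·sin(360°/6) = 146.14 mm²); the cube at (-1.5, 8.5) does not reach this height (z outside [7.5, 16.5]); Subtracting the remaining from the first: starting from the r=11.5 cylinder (343.60 mm²), the r=4.5 cylinder at (7, 7.5) partially overlaps it — only the 26.18 mm² overlap (of its 52.61 mm²) is removed, clipping the outline; the r=7.5 cylinder at (9.5, -1) partially overlaps it — only the 67.19 mm² overlap (of its 146.14 mm²) is removed, clipping the outline — area = 250.23 mm²; the cube at (-1, 5.5) (footprint 22×9) is included at this height (area 198.00 mm²); Taking the intersection: the 22×9 cube at (-1, 5.5) partially overlaps that combined region; clipping to the common part keeps 18.51 mm² — area = 18.51 mm². At z = 12.3: the r=11.5 cylinder gives a regular 6-gon of circumradius 11.5 (constant along its height) (area = (6/2)·11.500²·sin(360°/6) = 343.60 mm²); the cylinder at (7, 7.5) does not reach this height (z outside [-2, 11.5]); the r=7.5 cylinder at (9.5, -1) gives a regular 6-gon of circumradius 7.5 (constant along its height) (area = (6/2)·7.500²·sin(360°/6) = 146.14 mm²); the cube at (-1.5, 8.5) is present — its section is the full 7×19.5 rectangle (area 136.50 mm²); Subtracting the remaining from the first: starting from the r=11.5 cylinder (343.60 mm²), the r=7.5 cylinder at (9.5, -1) partially overlaps it — only the 74.12 mm² overlap (of its 146.14 mm²) is removed, clipping the outline; the 7×19.5 cube at (-1.5, 8.5) partially overlaps it — only the 10.22 mm² overlap (of its 136.50 mm²) is removed, clipping the outline — area = 259.26 mm²; the cube at (-1, 5.5) is present — its section is the full 22×9 rectangle (area 198.00 mm²); After intersecting: the 22×9 cube at (-1, 5.5) partially overlaps the result so far; clipping to the common part keeps 26.36 mm² — area = 26.36 mm². Checking containment: at z = 12.3 the cross-section extends beyond the z = 3.6 cross-section by about 14.41 mm².

part overhangs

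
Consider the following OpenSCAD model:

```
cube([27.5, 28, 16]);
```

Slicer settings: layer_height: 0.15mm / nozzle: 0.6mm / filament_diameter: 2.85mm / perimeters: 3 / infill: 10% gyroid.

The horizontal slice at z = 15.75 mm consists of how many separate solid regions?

1

At z = 15.75 mm: the cube (footprint 27.5×28) is included at this height. The result has 1 disconnected region.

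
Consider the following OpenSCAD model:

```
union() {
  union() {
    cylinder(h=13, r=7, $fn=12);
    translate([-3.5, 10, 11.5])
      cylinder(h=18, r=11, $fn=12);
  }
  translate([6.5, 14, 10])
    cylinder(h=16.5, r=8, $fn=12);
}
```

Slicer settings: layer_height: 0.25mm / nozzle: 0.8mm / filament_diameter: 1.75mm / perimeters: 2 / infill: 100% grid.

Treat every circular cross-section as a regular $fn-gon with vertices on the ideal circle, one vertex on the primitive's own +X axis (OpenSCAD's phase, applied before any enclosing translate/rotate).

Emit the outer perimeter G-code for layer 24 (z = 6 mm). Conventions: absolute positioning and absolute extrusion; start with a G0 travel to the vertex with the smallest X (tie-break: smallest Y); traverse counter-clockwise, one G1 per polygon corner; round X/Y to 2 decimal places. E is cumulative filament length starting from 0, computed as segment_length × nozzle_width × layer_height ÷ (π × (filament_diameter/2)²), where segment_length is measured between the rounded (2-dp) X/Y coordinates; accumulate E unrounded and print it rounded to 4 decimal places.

G0 X-7.00 Y0.00 Z6.00
G1 X-6.06 Y-3.50 E0.3013
G1 X-3.50 Y-6.06 E0.6024
G1 X0.00 Y-7.00 E0.9037
G1 X3.50 Y-6.06 E1.2051
G1 X6.06 Y-3.50 E1.5061
G1 X7.00 Y0.00 E1.8074
G1 X6.06 Y3.50 E2.1088
G1 X3.50 Y6.06 E2.4098
G1 X0.00 Y7.00 E2.7111
G1 X-3.50 Y6.06 E3.0125
G1 X-6.06 Y3.50 E3.3135
G1 X-7.00 Y0.00 E3.6149

At z = 6 mm: the r=7 cylinder contributes a regular 12-gon of circumradius 7; the cylinder at (-3.5, 10) is not intersected at this z (z outside [11.5, 29.5]); Taking the union: only the r=7 cylinder is present, so the union is just that shape — 1 connected region; the cylinder at (6.5, 14) is absent (z outside [10, 26.5]); Merging all regions: only that combined region is present, so the union is just that shape — 1 connected region. The outline is a single polygon with 12 vertices. Extrusion per mm of travel: 0.8 × 0.25 / (π × 0.875²) = 0.083150. Accumulating E over each segment gives final E = 3.6149.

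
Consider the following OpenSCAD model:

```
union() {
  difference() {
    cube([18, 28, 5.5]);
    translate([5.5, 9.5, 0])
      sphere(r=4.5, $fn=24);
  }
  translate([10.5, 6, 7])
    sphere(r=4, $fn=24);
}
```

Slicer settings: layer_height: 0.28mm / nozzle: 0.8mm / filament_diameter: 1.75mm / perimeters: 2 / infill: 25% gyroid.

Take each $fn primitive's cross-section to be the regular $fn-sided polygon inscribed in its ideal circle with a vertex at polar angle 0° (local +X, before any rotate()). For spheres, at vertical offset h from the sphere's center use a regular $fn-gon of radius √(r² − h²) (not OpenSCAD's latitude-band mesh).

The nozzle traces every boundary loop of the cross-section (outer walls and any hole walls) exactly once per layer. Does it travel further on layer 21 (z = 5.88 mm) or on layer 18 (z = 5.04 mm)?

layer 18 (z = 5.04 mm)

Layer 21 (z = 5.88): the cube is not intersected at this z (z outside [0, 5.5]); the sphere at (5.5, 9.5) does not reach this height (|z−center|=5.880 > r=4.5); After the difference (first − rest): the first operand is absent here, so nothing remains; the r=4 sphere at (10.5, 6) slices to a regular 24-gon of circumradius 3.840 (√(r²−h²) with h=1.12 from center) (perimeter = 2·24·3.840·sin(180°/24) = 24.06 mm); Combining (union): only the r=4 sphere at (10.5, 6) is present, so the union is just that shape — boundary = 24.06 mm. So its perimeter = 24.06 mm. Layer 18 (z = 5.04): the cube (footprint 18×28) is included at this height (perimeter 92.00 mm); the sphere at (5.5, 9.5) does not reach this height (|z−center|=5.040 > r=4.5); Taking the first minus the rest: none of the subtracted shapes is present at this height, so the 18×28 cube is unchanged — boundary = 92.00 mm; the r=4 sphere at (10.5, 6) slices to a regular 24-gon of circumradius 3.487 (√(r²−h²) with h=1.96 from center) (perimeter = 2·24·3.487·sin(180°/24) = 21.85 mm); Combining (union): the r=4 sphere at (10.5, 6) lies entirely inside the result so far, so the union is just the result so far — boundary = 92.00 mm. So its perimeter = 92.00 mm. Layer 18 is larger (92.00 vs 24.06 mm).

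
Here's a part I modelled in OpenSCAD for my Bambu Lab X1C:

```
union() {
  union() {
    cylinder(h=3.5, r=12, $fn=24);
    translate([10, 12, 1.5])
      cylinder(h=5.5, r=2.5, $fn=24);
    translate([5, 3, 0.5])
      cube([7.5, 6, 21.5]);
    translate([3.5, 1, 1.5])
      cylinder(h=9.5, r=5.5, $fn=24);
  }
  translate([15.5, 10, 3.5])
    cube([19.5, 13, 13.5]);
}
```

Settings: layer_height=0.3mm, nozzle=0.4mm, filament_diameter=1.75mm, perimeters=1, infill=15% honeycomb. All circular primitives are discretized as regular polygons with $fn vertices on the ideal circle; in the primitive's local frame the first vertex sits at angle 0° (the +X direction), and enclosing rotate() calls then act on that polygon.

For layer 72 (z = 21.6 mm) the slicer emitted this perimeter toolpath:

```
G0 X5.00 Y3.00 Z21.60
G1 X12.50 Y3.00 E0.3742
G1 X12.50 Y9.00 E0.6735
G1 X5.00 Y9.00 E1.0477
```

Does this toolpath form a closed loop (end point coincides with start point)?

Start point (G0): (5.00, 3.00). End point (last G1): the path does not return to the start — open.

no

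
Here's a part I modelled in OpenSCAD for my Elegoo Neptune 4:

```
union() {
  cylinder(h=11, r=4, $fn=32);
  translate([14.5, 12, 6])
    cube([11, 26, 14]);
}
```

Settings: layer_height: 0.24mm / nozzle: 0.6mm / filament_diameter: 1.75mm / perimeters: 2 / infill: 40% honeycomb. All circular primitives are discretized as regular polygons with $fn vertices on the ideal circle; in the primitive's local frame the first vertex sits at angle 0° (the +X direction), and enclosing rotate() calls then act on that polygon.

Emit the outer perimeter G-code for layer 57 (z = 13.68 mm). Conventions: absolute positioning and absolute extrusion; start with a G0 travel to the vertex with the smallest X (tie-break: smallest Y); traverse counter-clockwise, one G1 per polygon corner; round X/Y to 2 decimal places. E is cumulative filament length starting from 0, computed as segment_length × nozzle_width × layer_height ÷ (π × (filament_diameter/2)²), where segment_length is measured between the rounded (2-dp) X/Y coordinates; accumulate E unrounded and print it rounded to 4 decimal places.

At z = 13.68 mm: the cylinder is absent (z outside [0, 11]); the cube at (14.5, 12) (footprint 11×26) is included at this height; Combining (union): only the 11×26 cube at (14.5, 12) is present, so the union is just that shape — 1 connected region. The outline is a single polygon with 4 vertices. Extrusion per mm of travel: 0.6 × 0.24 / (π × 0.875²) = 0.059868. Accumulating E over each segment gives final E = 4.4302.

G0 X14.50 Y12.00 Z13.68
G1 X25.50 Y12.00 E0.6586
G1 X25.50 Y38.00 E2.2151
G1 X14.50 Y38.00 E2.8737
G1 X14.50 Y12.00 E4.4302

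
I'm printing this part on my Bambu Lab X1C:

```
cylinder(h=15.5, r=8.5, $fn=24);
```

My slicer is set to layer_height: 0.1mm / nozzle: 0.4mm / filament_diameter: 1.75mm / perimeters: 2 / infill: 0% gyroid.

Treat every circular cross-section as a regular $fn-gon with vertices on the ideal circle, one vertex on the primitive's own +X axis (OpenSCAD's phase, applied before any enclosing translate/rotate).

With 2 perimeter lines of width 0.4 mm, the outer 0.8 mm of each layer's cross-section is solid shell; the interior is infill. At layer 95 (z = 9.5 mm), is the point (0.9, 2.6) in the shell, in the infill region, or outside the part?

At z = 9.5 mm: the cylinder: section is a regular 24-gon, circumradius r=8.5. Overall, the cross-section is a single solid region. The nearest boundary edge runs (4.25, 7.36)→(2.20, 8.21); distance from the point to it = 5.68 mm. The point is inside the cross-section and 5.68 mm from the nearest boundary — more than the 0.8 mm shell width (2 × 0.4), so it's in the infill interior.

infill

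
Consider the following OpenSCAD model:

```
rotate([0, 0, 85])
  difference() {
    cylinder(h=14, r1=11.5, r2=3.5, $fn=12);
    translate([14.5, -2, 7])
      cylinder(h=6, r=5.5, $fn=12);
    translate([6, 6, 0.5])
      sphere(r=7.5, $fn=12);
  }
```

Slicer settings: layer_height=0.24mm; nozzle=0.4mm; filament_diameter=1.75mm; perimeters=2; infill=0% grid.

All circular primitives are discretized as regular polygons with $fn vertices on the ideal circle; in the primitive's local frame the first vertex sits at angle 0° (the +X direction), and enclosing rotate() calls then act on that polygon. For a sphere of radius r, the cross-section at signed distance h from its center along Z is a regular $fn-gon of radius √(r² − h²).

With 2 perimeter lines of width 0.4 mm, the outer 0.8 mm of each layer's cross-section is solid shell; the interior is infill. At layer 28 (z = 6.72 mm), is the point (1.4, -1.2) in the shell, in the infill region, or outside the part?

At z = 6.72 mm: the cone (r1=11.5→r2=3.5) has section circumradius 7.660 here — a regular 12-gon; the cylinder at (14.5, -2) is absent (z outside [7, 13]); the sphere at (6, 6): section is a regular 12-gon, circumradius = √(r²−h²) = √(7.5²−6.22²) = 4.191; After the difference (first − rest): starting from the cone, the r=7.5 sphere at (6, 6) partially overlaps it — only the 15.70 mm² overlap (of its 52.68 mm²) is removed, clipping the outline — 1 connected region; (whole slice rotated 85° about Z — lengths, areas and connectivity unchanged). Overall, the cross-section is a single solid region. Undo the 85° rotation: the query point maps to (-1.073, -1.499) in the un-rotated model frame. The nearest boundary edge runs (-3.83, -6.63)→(-6.63, -3.83); distance from the point to it = 5.58 mm. The point is inside the cross-section and 5.58 mm from the nearest boundary — more than the 0.8 mm shell width (2 × 0.4), so it's in the infill interior.

infill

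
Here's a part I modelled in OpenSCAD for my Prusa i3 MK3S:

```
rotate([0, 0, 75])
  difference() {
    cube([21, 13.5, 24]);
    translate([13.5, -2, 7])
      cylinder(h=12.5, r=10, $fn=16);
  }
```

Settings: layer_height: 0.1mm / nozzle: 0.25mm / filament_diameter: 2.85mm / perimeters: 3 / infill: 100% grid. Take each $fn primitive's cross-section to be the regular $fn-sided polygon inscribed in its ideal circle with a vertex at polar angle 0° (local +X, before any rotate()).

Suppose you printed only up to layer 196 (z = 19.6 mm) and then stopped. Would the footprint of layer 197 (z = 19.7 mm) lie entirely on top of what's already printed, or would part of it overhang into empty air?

entirely on top

Compare the two slices. At z = 19.6: the cube (footprint 21×13.5) is included at this height (area 283.50 mm²); the cylinder at (13.5, -2) does not reach this height (z outside [7, 19.5]); Subtracting the remaining from the first: none of the subtracted shapes is present at this height, so the 21×13.5 cube is unchanged — area = 283.50 mm²; (whole slice rotated 75° about Z — lengths, areas and connectivity unchanged). At z = 19.7: the cube is present — its section is the full 21×13.5 rectangle (area 283.50 mm²); the cylinder at (13.5, -2) is absent (z outside [7, 19.5]); After the difference (first − rest): none of the subtracted shapes is present at this height, so the 21×13.5 cube is unchanged — area = 283.50 mm²; (rotated 75° about Z; rotation is an isometry so areas/perimeters/island counts are preserved). Checking containment: the cross-section at z = 19.7 is a subset of the cross-section at z = 19.6.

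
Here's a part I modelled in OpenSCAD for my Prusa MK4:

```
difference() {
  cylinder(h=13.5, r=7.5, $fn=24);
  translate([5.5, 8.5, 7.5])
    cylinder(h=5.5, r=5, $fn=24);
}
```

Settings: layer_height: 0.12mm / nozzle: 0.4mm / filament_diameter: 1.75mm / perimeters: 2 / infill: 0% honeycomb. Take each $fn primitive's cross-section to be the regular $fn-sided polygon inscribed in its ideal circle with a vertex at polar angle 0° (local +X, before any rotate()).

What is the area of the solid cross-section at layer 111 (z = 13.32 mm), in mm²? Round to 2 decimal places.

174.70 mm²

At z = 13.32 mm: the r=7.5 cylinder gives a regular 24-gon of circumradius 7.5 (constant along its height) (area = (24/2)·7.500²·sin(360°/24) = 174.70 mm²); the cylinder at (5.5, 8.5) does not reach this height (z outside [7.5, 13]); Taking the first minus the rest: none of the subtracted shapes is present at this height, so the r=7.5 cylinder is unchanged — area = 174.70 mm². Overall, the cross-section is a single solid region. Net area = 174.70 mm².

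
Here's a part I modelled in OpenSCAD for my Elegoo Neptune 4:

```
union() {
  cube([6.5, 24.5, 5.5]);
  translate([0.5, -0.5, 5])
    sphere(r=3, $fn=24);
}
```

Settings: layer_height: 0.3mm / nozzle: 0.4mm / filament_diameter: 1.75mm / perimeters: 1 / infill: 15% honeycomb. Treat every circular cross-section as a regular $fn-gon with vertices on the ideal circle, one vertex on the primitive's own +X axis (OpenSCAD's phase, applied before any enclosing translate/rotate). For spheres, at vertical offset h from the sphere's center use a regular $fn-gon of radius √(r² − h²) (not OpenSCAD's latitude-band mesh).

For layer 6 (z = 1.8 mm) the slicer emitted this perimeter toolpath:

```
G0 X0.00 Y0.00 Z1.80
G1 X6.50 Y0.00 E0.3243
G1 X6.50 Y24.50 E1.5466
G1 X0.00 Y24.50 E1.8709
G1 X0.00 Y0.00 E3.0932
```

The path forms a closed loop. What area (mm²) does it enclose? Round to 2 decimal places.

Apply the shoelace formula to the sequence of (X, Y) vertices; enclosed area = 159.25 mm².

159.25 mm²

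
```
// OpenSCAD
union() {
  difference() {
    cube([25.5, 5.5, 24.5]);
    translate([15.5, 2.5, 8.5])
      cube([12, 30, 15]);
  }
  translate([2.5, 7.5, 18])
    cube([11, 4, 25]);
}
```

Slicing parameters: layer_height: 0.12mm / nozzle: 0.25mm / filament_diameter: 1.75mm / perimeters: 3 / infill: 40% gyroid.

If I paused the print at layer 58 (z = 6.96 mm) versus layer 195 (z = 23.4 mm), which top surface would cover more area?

Layer 58 (z = 6.96): the cube (footprint 25.5×5.5) is included at this height (area 140.25 mm²); the cube at (15.5, 2.5) does not reach this height (z outside [8.5, 23.5]); Subtracting the remaining from the first: none of the subtracted shapes is present at this height, so the 25.5×5.5 cube is unchanged — area = 140.25 mm²; the cube at (2.5, 7.5) is absent (z outside [18, 43]); Combining (union): only the result so far is present, so the union is just that shape — area = 140.25 mm². So its area = 140.25 mm². Layer 195 (z = 23.4): the cube is present — its section is the full 25.5×5.5 rectangle (area 140.25 mm²); the cube at (15.5, 2.5) (footprint 12×30) is included at this height (area 360.00 mm²); Subtracting the remaining from the first: starting from the 25.5×5.5 cube (140.25 mm²), the 12×30 cube at (15.5, 2.5) partially overlaps it — only the 30.00 mm² overlap (of its 360.00 mm²) is removed, clipping the outline — area = 110.25 mm²; the 11×4 cube at (2.5, 7.5) contributes its full rectangle (area 44.00 mm²); Taking the union: the 2 present regions are separate (no shared area or edge), so areas and boundary lengths simply add and each stays a separate island — area = 154.25 mm². So its area = 154.25 mm². Layer 195 is larger (154.25 vs 140.25 mm²).

layer 195 (z = 23.4 mm)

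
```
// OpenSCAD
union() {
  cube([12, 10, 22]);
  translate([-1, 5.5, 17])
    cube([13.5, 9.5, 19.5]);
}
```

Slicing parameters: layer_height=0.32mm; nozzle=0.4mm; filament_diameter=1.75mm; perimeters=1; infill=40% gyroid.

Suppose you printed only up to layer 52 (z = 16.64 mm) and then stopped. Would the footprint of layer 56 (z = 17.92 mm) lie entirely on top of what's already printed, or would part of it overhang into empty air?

Compare the two slices. At z = 16.64: the 12×10 cube contributes its full rectangle (area 120.00 mm²); the cube at (-1, 5.5) is not intersected at this z (z outside [17, 36.5]); Combining (union): only the 12×10 cube is present, so the union is just that shape — area = 120.00 mm². At z = 17.92: the cube is present — its section is the full 12×10 rectangle (area 120.00 mm²); the 13.5×9.5 cube at (-1, 5.5) contributes its full rectangle (area 128.25 mm²); Taking the union: the regions partially overlap — summed areas 248.25 mm² minus the doubly-counted overlap 54.00 mm² gives 194.25 mm² — area = 194.25 mm². Checking containment: at z = 17.92 the cross-section extends beyond the z = 16.64 cross-section by about 74.25 mm².

part overhangs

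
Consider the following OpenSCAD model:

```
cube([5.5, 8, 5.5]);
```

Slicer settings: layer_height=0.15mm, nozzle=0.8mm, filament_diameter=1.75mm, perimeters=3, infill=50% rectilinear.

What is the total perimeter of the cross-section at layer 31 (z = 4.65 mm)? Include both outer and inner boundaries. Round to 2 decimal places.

At z = 4.65 mm: the cube is present — its section is the full 5.5×8 rectangle (perimeter 27.00 mm). Overall, the cross-section is a single solid region. Total boundary length (outer) = 27.00 mm.

27.00 mm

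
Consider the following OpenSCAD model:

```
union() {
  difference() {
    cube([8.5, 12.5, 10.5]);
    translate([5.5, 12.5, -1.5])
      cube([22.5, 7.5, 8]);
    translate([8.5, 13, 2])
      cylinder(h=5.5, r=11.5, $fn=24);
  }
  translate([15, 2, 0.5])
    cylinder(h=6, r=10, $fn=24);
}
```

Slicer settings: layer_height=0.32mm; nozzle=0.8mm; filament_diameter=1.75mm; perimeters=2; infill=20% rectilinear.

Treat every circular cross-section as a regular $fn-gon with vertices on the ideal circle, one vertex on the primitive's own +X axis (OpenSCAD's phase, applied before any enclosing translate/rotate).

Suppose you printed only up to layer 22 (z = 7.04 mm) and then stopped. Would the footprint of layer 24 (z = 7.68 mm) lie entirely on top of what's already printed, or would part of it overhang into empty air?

Compare the two slices. At z = 7.04: the 8.5×12.5 cube contributes its full rectangle (area 106.25 mm²); the cube at (5.5, 12.5) is absent (z outside [-1.5, 6.5]); the r=11.5 cylinder at (8.5, 13) contributes a regular 24-gon of circumradius 11.5 (area = (24/2)·11.500²·sin(360°/24) = 410.75 mm²); Taking the first minus the rest: starting from the 8.5×12.5 cube (106.25 mm²), the r=11.5 cylinder at (8.5, 13) partially overlaps it — only the 83.06 mm² overlap (of its 410.75 mm²) is removed, clipping the outline — area = 23.19 mm²; the cylinder at (15, 2) is absent (z outside [0.5, 6.5]); Taking the union: only that combined region is present, so the union is just that shape — area = 23.19 mm². At z = 7.68: the cube is present — its section is the full 8.5×12.5 rectangle (area 106.25 mm²); the cube at (5.5, 12.5) does not reach this height (z outside [-1.5, 6.5]); the cylinder at (8.5, 13) is absent (z outside [2, 7.5]); After the difference (first − rest): none of the subtracted shapes is present at this height, so the 8.5×12.5 cube is unchanged — area = 106.25 mm²; the cylinder at (15, 2) does not reach this height (z outside [0.5, 6.5]); Merging all regions: only that combined region is present, so the union is just that shape — area = 106.25 mm². Checking containment: at z = 7.68 the cross-section extends beyond the z = 7.04 cross-section by about 83.06 mm².

part overhangs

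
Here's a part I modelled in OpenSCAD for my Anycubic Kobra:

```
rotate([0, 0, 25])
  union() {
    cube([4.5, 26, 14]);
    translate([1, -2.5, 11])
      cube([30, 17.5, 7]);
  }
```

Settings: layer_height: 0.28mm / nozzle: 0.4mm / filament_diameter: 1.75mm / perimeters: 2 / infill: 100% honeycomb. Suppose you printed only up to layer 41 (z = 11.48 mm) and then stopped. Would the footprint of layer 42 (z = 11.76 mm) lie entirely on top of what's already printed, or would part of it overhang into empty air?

entirely on top

Compare the two slices. At z = 11.48: the 4.5×26 cube contributes its full rectangle (area 117.00 mm²); the cube at (1, -2.5) (footprint 30×17.5) is included at this height (area 525.00 mm²); Merging all regions: the regions partially overlap — summed areas 642.00 mm² minus the doubly-counted overlap 52.50 mm² gives 589.50 mm² — area = 589.50 mm²; (whole slice rotated 25° about Z — lengths, areas and connectivity unchanged). At z = 11.76: the 4.5×26 cube contributes its full rectangle (area 117.00 mm²); the cube at (1, -2.5) is present — its section is the full 30×17.5 rectangle (area 525.00 mm²); Combining (union): the regions partially overlap — summed areas 642.00 mm² minus the doubly-counted overlap 52.50 mm² gives 589.50 mm² — area = 589.50 mm²; (whole slice rotated 25° about Z — lengths, areas and connectivity unchanged). Checking containment: the cross-section at z = 11.76 is a subset of the cross-section at z = 11.48.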